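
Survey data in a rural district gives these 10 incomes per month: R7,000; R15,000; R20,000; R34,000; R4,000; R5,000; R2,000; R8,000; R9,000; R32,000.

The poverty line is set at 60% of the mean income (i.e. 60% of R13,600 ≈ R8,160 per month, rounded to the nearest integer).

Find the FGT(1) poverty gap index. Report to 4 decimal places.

0.1814

Below z: R2,000, R4,000, R5,000, R7,000, R8,000 (q = 5 of N = 10).
Normalized shortfalls: (8160−2000)/8160 = 0.7549; (8160−4000)/8160 = 0.5098; (8160−5000)/8160 = 0.3873; (8160−7000)/8160 = 0.1422; (8160−8000)/8160 = 0.0196.
Σ = 1.813725. Dividing by the full population N = 10 gives P₁ = 0.1814.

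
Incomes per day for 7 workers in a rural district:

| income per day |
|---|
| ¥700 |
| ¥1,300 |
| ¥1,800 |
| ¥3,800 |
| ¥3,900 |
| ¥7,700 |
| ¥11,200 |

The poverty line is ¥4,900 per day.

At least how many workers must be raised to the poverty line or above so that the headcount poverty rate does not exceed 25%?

5 of the 7 workers are poor, so H = 5/7 = 0.714.
A headcount ratio of at most 25% allows at most ⌊0.25 × 7⌋ = 1 poor workers.
So at least 5 − 1 = 4 must be lifted.

4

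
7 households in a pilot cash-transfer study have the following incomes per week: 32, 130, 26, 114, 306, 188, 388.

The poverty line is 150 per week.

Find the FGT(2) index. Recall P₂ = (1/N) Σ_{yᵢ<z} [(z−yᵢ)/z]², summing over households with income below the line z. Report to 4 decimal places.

Below z: 26, 32, 114, 130 (q = 4 of N = 7).
Gap ratios (z−y)/z: (150−26)/150 = 0.8267; (150−32)/150 = 0.7867; (150−114)/150 = 0.2400; (150−130)/150 = 0.1333.
Squared: 0.6834; 0.6188; 0.0576; 0.0178.
Sum = 1.377600; P₂ = 1.377600 / 7 = 0.1968.

0.1968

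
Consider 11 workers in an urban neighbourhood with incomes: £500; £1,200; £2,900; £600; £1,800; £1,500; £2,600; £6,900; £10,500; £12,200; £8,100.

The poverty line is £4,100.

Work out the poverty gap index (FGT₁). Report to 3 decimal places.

0.390

Below the line: £500, £600, £1,200, £1,500, £1,800, £2,600, £2,900 (q = 7 of N = 11).
Gap ratios (z−y)/z: (4100−500)/4100 = 0.8780; (4100−600)/4100 = 0.8537; (4100−1200)/4100 = 0.7073; (4100−1500)/4100 = 0.6341; (4100−1800)/4100 = 0.5610; (4100−2600)/4100 = 0.3659; (4100−2900)/4100 = 0.2927.
Σ = 4.292683. Dividing by the full population N = 11 gives P₁ = 0.390.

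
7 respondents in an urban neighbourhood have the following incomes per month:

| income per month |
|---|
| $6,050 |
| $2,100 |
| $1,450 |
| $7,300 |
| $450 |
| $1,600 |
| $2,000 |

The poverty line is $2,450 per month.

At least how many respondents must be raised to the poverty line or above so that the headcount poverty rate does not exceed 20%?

5 of the 7 respondents are poor, so H = 5/7 = 0.714.
A headcount ratio of at most 20% allows at most ⌊0.20 × 7⌋ = 1 poor respondents.
So at least 5 − 1 = 4 must be lifted.

4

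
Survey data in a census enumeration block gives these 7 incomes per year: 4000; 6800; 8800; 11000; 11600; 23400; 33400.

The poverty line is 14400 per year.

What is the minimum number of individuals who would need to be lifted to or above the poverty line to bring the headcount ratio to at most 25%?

5 of the 7 individuals are poor, so H = 5/7 = 0.714.
A headcount ratio of at most 25% allows at most ⌊0.25 × 7⌋ = 1 poor individuals.
So at least 5 − 1 = 4 must be lifted.

4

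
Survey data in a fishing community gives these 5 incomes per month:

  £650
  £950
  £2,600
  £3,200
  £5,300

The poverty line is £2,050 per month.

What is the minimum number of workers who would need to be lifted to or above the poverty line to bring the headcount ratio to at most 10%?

2

2 of the 5 workers are poor, so H = 2/5 = 0.400.
A headcount ratio of at most 10% allows at most ⌊0.10 × 5⌋ = 0 poor workers.
So at least 2 − 0 = 2 must be lifted.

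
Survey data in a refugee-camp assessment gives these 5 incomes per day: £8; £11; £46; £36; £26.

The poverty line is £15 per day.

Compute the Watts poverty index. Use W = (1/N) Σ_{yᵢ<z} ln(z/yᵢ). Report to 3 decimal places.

0.188

Poor units: £8, £11 (q = 2 of N = 5).
ln(z/y) terms: ln(15/8) = 0.6286; ln(15/11) = 0.3102.
W = 0.938764 / 5 = 0.188.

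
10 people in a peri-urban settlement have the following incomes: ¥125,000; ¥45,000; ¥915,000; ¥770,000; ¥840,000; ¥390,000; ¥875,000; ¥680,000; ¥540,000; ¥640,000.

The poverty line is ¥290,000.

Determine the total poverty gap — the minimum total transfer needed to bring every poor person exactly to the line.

¥410,000

Incomes under z: ¥45,000, ¥125,000 (q = 2 of N = 10).
Individual gaps: 290000−45000 = 245000; 290000−125000 = 165000.
Aggregate gap = ¥410,000.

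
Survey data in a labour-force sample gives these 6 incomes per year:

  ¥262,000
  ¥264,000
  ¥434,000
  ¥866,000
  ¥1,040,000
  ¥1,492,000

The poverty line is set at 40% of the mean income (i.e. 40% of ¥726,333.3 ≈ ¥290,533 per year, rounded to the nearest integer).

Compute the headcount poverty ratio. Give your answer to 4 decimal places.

2 of the 6 individuals have income below ¥290,533.
H = 2/6 = 0.3333.

0.3333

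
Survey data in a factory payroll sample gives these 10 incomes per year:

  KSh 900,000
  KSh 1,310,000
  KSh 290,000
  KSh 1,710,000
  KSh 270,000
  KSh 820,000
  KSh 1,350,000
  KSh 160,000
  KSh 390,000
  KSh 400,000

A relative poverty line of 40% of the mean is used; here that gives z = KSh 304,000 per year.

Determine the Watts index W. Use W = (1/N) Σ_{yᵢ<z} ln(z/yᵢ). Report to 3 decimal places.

0.081

Below the line: KSh 160,000, KSh 270,000, KSh 290,000 (q = 3 of N = 10).
Log shortfalls: ln(304000/160000) = 0.6419; ln(304000/270000) = 0.1186; ln(304000/290000) = 0.0471.
W = 0.807606 / 10 = 0.081.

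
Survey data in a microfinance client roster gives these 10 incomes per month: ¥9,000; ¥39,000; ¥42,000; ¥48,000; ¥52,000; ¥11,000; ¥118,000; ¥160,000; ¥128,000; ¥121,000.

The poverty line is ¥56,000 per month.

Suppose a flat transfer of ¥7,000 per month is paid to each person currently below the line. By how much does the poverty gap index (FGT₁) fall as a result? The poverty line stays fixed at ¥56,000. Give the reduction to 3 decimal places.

0.070

Before: below the line — ¥9,000, ¥11,000, ¥39,000, ¥42,000, ¥48,000, ¥52,000; poverty gap index (FGT₁) = 0.24107.
After the ¥7,000 transfer: below the line — ¥16,000, ¥18,000, ¥46,000, ¥49,000, ¥55,000; poverty gap index (FGT₁) = 0.17143.
Reduction = 0.24107 − 0.17143 = 0.070.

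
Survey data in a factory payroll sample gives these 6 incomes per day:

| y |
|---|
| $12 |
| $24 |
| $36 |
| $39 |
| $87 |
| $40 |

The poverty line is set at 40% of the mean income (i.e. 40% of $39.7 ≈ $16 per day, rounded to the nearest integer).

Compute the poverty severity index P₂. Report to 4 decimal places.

Below the line: $12 (q = 1 of N = 6).
Normalized shortfalls: (16−12)/16 = 0.2500.
Squared: 0.0625.
Sum = 0.062500; P₂ = 0.062500 / 6 = 0.0104.

0.0104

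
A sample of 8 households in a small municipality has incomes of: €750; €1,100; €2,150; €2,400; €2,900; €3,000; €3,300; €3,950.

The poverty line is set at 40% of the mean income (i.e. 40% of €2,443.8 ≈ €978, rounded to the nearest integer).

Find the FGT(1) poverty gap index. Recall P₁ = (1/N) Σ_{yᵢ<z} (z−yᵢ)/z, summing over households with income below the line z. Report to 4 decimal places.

0.0291

Poor units: €750 (q = 1 of N = 8).
Normalized shortfalls: (978−750)/978 = 0.2331.
Σ = 0.233129. Dividing by the full population N = 8 gives P₁ = 0.0291.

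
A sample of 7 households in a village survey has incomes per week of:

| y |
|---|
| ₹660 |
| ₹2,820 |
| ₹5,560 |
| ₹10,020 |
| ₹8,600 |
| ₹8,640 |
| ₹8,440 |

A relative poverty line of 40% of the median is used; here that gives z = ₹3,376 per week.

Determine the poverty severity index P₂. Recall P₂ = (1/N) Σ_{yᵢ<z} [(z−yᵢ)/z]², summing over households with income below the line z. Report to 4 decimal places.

0.0963

Poor units: ₹660, ₹2,820 (q = 2 of N = 7).
Normalized shortfalls: (3376−660)/3376 = 0.8045; (3376−2820)/3376 = 0.1647.
Squared: 0.6472; 0.0271.
Sum = 0.674347; P₂ = 0.674347 / 7 = 0.0963.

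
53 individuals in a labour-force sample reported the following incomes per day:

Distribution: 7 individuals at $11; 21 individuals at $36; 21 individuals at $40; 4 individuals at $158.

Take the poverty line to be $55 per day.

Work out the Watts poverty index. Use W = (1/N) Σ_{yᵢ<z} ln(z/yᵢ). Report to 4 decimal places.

Incomes under z: 7×$11, 21×$36, 21×$40 (q = 49 of N = 53).
Log gaps: ln(55/11) = 1.6094 (×7); ln(55/36) = 0.4238 (×21); ln(55/40) = 0.3185 (×21).
W = 26.853693 / 53 = 0.5067.

0.5067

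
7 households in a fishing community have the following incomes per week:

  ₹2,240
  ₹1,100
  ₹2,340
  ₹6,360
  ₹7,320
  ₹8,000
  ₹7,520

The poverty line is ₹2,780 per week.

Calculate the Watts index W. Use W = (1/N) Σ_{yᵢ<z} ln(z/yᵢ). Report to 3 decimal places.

0.188

Below z: ₹1,100, ₹2,240, ₹2,340 (q = 3 of N = 7).
Log shortfalls: ln(2780/1100) = 0.9271; ln(2780/2240) = 0.2160; ln(2780/2340) = 0.1723.
W = 1.315416 / 7 = 0.188.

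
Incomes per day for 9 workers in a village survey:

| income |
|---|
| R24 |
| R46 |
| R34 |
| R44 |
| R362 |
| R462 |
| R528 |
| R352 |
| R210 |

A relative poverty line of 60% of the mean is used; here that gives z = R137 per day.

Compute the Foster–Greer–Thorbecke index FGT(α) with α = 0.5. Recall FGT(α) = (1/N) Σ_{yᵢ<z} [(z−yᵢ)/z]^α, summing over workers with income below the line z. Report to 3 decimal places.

Incomes under z: R24, R34, R44, R46 (q = 4 of N = 9).
Relative gaps: (137−24)/137 = 0.8248; (137−34)/137 = 0.7518; (137−44)/137 = 0.6788; (137−46)/137 = 0.6642.
Raised to α = 0.5: 0.90819; 0.86708; 0.82391; 0.81501.
Sum = 3.414191; FGT(0.5) = 3.414191 / 9 = 0.379.

0.379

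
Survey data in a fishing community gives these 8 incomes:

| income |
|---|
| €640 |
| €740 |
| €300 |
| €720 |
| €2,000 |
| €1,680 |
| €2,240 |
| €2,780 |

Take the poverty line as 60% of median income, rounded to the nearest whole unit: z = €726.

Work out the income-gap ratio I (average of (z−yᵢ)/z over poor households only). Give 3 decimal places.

Below the line: €300, €640, €720 (q = 3 of N = 8).
Relative gaps: 0.5868, 0.1185, 0.0083; sum = 0.713499.
The income-gap ratio divides by q (the poor only): 0.713499 / 3 = 0.238.

0.238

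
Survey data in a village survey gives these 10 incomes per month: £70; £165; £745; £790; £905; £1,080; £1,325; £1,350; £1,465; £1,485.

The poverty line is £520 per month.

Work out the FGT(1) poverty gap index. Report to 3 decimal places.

0.155

Below the line: £70, £165 (q = 2 of N = 10).
Gap ratios (z−y)/z: (520−70)/520 = 0.8654; (520−165)/520 = 0.6827.
Sum of shortfalls = 1.548077; P₁ averages over all N: 1.548077 / 10 = 0.155.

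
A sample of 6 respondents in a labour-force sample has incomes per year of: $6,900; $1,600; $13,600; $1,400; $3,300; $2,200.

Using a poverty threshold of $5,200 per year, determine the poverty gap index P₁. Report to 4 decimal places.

0.3942

Below z: $1,400, $1,600, $2,200, $3,300 (q = 4 of N = 6).
Normalized shortfalls: (5200−1400)/5200 = 0.7308; (5200−1600)/5200 = 0.6923; (5200−2200)/5200 = 0.5769; (5200−3300)/5200 = 0.3654.
Σ = 2.365385. Dividing by the full population N = 6 gives P₁ = 0.3942.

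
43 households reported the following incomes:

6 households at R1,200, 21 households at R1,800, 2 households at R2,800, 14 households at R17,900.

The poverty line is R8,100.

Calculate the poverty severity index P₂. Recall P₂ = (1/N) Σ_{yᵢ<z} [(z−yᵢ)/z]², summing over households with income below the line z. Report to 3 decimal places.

0.417

Incomes under z: 6×R1,200, 21×R1,800, 2×R2,800 (q = 29 of N = 43).
Gap ratios (z−y)/z: (8100−1200)/8100 = 0.8519 (×6); (8100−1800)/8100 = 0.7778 (×21); (8100−2800)/8100 = 0.6543 (×2).
Squared: 0.7257 (×6); 0.6049 (×21); 0.4281 (×2).
Sum = 17.913885; P₂ = 17.913885 / 43 = 0.417.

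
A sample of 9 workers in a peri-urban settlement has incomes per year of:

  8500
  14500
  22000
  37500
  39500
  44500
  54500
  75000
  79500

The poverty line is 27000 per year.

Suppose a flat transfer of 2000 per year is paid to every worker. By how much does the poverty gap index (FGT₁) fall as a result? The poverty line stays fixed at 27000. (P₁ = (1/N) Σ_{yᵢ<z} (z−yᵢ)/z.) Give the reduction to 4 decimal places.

Before: below the line — 8500, 14500, 22000; poverty gap index (FGT₁) = 0.148148.
After the 2000 transfer: below the line — 10500, 16500, 24000; poverty gap index (FGT₁) = 0.123457.
Reduction = 0.148148 − 0.123457 = 0.0247.

0.0247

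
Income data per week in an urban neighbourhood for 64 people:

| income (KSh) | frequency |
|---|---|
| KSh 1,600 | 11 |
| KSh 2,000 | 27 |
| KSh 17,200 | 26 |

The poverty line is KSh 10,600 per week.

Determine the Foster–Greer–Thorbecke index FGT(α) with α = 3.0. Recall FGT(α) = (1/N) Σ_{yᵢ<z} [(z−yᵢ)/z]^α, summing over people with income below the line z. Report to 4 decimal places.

0.3305

Below the line: 11×KSh 1,600, 27×KSh 2,000 (q = 38 of N = 64).
Gap ratios (z−y)/z: (10600−1600)/10600 = 0.8491 (×11); (10600−2000)/10600 = 0.8113 (×27).
Raised to α = 3.0: 0.61208 (×11); 0.53404 (×27).
Sum = 21.152119; FGT(3.0) = 21.152119 / 64 = 0.3305.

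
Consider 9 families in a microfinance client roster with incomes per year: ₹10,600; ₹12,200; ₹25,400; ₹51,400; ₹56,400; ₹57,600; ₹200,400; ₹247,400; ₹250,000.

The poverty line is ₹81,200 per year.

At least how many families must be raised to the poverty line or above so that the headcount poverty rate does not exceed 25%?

Currently q = 6 of N = 9 are below the line (H = 0.667).
A headcount ratio of at most 25% allows at most ⌊0.25 × 9⌋ = 2 poor families.
So at least 6 − 2 = 4 must be lifted.

4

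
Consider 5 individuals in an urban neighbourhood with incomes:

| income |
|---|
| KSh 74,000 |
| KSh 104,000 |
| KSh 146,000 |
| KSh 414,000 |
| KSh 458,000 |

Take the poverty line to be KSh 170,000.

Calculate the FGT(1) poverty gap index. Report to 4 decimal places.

Poor units: KSh 74,000, KSh 104,000, KSh 146,000 (q = 3 of N = 5).
Shortfall ratios: (170000−74000)/170000 = 0.5647; (170000−104000)/170000 = 0.3882; (170000−146000)/170000 = 0.1412.
Σ = 1.094118. Dividing by the full population N = 5 gives P₁ = 0.2188.

0.2188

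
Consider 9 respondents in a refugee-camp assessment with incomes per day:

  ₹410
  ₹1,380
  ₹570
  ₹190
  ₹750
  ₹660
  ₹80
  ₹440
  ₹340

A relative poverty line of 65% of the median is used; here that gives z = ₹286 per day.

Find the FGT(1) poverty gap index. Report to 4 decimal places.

0.1173

Below z: ₹80, ₹190 (q = 2 of N = 9).
Shortfall ratios: (286−80)/286 = 0.7203; (286−190)/286 = 0.3357.
Sum of shortfalls = 1.055944; P₁ averages over all N: 1.055944 / 9 = 0.1173.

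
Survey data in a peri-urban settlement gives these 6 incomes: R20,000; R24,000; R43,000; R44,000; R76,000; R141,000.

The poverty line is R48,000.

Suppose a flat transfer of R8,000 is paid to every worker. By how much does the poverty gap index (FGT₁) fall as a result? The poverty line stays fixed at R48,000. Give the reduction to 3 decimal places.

Before: below the line — R20,000, R24,000, R43,000, R44,000; poverty gap index (FGT₁) = 0.21181.
After the R8,000 transfer: below the line — R28,000, R32,000; poverty gap index (FGT₁) = 0.12500.
Reduction = 0.21181 − 0.12500 = 0.087.

0.087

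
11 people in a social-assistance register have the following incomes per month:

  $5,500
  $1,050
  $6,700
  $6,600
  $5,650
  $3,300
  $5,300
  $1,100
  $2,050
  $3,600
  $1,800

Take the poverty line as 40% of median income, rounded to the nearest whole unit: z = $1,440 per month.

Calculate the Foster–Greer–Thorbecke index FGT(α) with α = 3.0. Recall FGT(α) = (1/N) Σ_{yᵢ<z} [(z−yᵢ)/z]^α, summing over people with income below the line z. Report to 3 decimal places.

Incomes under z: $1,050, $1,100 (q = 2 of N = 11).
Normalized shortfalls: (1440−1050)/1440 = 0.2708; (1440−1100)/1440 = 0.2361.
Raised to α = 3.0: 0.01987; 0.01316.
Sum = 0.033029; FGT(3.0) = 0.033029 / 11 = 0.003.

0.003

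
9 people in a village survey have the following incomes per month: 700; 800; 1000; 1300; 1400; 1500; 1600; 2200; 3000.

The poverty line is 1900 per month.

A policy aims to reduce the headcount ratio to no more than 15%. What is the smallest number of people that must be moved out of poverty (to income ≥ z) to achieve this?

6

Currently q = 7 of N = 9 are below the line (H = 0.778).
A headcount ratio of at most 15% allows at most ⌊0.15 × 9⌋ = 1 poor people.
So at least 7 − 1 = 6 must be lifted.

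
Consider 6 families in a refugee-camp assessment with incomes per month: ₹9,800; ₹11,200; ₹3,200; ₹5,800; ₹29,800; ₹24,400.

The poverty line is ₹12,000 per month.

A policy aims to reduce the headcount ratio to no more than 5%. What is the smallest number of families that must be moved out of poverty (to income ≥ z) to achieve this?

4

Currently q = 4 of N = 6 are below the line (H = 0.667).
A headcount ratio of at most 5% allows at most ⌊0.05 × 6⌋ = 0 poor families.
So at least 4 − 0 = 4 must be lifted.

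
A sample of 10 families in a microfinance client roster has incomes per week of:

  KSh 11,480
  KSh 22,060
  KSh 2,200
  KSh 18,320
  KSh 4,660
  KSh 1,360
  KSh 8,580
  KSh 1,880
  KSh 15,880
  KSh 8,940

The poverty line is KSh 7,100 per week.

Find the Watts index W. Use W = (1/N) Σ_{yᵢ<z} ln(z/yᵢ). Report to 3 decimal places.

0.457

Incomes under z: KSh 1,360, KSh 1,880, KSh 2,200, KSh 4,660 (q = 4 of N = 10).
Log shortfalls: ln(7100/1360) = 1.6526; ln(7100/1880) = 1.3288; ln(7100/2200) = 1.1716; ln(7100/4660) = 0.4211.
W = 4.574150 / 10 = 0.457.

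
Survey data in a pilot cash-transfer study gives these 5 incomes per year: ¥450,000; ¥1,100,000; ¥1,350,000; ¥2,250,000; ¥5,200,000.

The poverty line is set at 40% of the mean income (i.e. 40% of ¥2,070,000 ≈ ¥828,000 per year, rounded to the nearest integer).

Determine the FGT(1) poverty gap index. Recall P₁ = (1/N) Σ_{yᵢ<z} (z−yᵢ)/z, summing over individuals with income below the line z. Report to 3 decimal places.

0.091

Poor units: ¥450,000 (q = 1 of N = 5).
Relative gaps: (828000−450000)/828000 = 0.4565.
Σ = 0.456522. Dividing by the full population N = 5 gives P₁ = 0.091.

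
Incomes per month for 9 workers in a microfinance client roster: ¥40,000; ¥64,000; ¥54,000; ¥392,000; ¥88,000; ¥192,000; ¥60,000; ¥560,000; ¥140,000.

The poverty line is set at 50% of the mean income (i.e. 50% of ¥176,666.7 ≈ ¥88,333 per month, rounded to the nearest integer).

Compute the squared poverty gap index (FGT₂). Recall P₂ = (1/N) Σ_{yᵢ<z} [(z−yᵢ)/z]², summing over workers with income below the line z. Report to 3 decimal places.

Below the line: ¥40,000, ¥54,000, ¥60,000, ¥64,000, ¥88,000 (q = 5 of N = 9).
Normalized shortfalls: (88333−40000)/88333 = 0.5472; (88333−54000)/88333 = 0.3887; (88333−60000)/88333 = 0.3208; (88333−64000)/88333 = 0.2755; (88333−88000)/88333 = 0.0038.
Squared: 0.2994; 0.1511; 0.1029; 0.0759; 0.0000.
Sum = 0.629242; P₂ = 0.629242 / 9 = 0.070.

0.070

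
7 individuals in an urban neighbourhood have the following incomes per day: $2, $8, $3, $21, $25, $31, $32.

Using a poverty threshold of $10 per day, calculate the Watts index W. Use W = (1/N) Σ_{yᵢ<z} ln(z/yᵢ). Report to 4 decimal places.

0.4338

Incomes under z: $2, $3, $8 (q = 3 of N = 7).
Log shortfalls: ln(10/2) = 1.6094; ln(10/3) = 1.2040; ln(10/8) = 0.2231.
W = 3.036554 / 7 = 0.4338.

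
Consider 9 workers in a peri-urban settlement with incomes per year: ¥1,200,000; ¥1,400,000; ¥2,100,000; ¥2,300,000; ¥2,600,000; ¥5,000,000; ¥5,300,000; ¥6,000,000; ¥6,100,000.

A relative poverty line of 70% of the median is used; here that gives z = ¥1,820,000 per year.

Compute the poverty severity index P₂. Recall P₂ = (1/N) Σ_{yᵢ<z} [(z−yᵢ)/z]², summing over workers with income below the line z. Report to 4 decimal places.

0.0188

Poor units: ¥1,200,000, ¥1,400,000 (q = 2 of N = 9).
Normalized shortfalls: (1820000−1200000)/1820000 = 0.3407; (1820000−1400000)/1820000 = 0.2308.
Squared: 0.1160; 0.0533.
Sum = 0.169303; P₂ = 0.169303 / 9 = 0.0188.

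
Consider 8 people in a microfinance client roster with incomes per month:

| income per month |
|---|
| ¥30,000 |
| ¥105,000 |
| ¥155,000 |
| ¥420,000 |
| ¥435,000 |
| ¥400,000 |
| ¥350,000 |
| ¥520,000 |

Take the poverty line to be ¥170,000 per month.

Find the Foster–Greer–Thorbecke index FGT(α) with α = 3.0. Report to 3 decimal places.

Incomes under z: ¥30,000, ¥105,000, ¥155,000 (q = 3 of N = 8).
Normalized shortfalls: (170000−30000)/170000 = 0.8235; (170000−105000)/170000 = 0.3824; (170000−155000)/170000 = 0.0882.
Raised to α = 3.0: 0.55852; 0.05590; 0.00069.
Sum = 0.615103; FGT(3.0) = 0.615103 / 8 = 0.077.

0.077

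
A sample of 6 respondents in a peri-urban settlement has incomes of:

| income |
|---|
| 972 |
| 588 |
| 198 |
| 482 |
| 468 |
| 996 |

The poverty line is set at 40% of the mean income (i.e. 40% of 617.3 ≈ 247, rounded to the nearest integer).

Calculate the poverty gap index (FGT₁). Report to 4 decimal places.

Poor units: 198 (q = 1 of N = 6).
Normalized shortfalls: (247−198)/247 = 0.1984.
Sum of shortfalls = 0.198381; P₁ averages over all N: 0.198381 / 6 = 0.0331.

0.0331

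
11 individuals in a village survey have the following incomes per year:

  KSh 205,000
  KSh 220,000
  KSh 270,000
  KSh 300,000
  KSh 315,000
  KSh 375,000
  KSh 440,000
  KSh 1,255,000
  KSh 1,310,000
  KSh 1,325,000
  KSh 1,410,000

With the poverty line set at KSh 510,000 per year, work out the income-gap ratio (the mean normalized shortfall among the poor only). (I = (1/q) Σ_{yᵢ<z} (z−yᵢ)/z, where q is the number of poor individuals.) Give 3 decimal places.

0.405

Poor units: KSh 205,000, KSh 220,000, KSh 270,000, KSh 300,000, KSh 315,000, KSh 375,000, KSh 440,000 (q = 7 of N = 11).
Relative gaps: 0.5980, 0.5686, 0.4706, 0.4118, 0.3824, 0.2647, 0.1373; sum = 2.833333.
The income-gap ratio divides by q (the poor only): 2.833333 / 7 = 0.405.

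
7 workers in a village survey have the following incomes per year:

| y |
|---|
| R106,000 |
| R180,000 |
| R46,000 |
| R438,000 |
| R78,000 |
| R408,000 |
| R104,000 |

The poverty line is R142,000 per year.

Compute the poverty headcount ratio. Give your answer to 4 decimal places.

0.5714

4 of the 7 workers have income below R142,000.
H = 4/7 = 0.5714.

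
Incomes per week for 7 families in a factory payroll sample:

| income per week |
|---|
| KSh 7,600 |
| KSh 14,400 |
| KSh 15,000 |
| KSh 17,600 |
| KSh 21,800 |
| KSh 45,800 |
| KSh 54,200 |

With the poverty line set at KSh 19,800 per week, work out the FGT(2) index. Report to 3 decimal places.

0.075

Incomes under z: KSh 7,600, KSh 14,400, KSh 15,000, KSh 17,600 (q = 4 of N = 7).
Shortfall ratios: (19800−7600)/19800 = 0.6162; (19800−14400)/19800 = 0.2727; (19800−15000)/19800 = 0.2424; (19800−17600)/19800 = 0.1111.
Squared: 0.3797; 0.0744; 0.0588; 0.0123.
Sum = 0.525150; P₂ = 0.525150 / 7 = 0.075.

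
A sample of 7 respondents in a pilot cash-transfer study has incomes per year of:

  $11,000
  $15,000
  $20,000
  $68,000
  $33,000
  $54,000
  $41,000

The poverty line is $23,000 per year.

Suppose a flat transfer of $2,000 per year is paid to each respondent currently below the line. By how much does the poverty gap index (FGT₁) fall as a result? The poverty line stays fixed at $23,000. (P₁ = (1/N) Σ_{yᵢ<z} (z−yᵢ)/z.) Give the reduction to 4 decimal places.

Before: below the line — $11,000, $15,000, $20,000; poverty gap index (FGT₁) = 0.142857.
After the $2,000 transfer: below the line — $13,000, $17,000, $22,000; poverty gap index (FGT₁) = 0.105590.
Reduction = 0.142857 − 0.105590 = 0.0373.

0.0373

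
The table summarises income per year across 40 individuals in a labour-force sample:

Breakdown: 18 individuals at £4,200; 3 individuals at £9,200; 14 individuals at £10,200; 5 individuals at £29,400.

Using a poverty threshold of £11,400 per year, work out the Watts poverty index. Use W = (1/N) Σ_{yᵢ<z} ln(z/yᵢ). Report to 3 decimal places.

Below z: 18×£4,200, 3×£9,200, 14×£10,200 (q = 35 of N = 40).
ln(z/y) terms: ln(11400/4200) = 0.9985 (×18); ln(11400/9200) = 0.2144 (×3); ln(11400/10200) = 0.1112 (×14).
W = 20.173907 / 40 = 0.504.

0.504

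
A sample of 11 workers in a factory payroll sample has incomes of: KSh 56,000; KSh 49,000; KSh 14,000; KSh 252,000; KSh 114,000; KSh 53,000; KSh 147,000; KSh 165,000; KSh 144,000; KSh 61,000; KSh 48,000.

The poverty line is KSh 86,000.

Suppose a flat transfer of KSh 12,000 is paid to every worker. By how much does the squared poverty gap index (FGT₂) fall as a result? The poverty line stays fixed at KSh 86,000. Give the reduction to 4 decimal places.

Before: below the line — KSh 14,000, KSh 48,000, KSh 49,000, KSh 53,000, KSh 56,000, KSh 61,000; squared poverty gap index (FGT₂) = 0.130427.
After the KSh 12,000 transfer: below the line — KSh 26,000, KSh 60,000, KSh 61,000, KSh 65,000, KSh 68,000, KSh 73,000; squared poverty gap index (FGT₂) = 0.071722.
Reduction = 0.130427 − 0.071722 = 0.0587.

0.0587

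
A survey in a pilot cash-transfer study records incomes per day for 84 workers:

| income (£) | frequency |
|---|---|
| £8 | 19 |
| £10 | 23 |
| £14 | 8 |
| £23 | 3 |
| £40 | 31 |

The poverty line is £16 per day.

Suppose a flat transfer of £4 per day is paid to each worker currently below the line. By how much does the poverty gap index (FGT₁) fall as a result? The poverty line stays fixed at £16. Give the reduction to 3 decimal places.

0.137

Before: below the line — 19×£8, 23×£10, 8×£14; poverty gap index (FGT₁) = 0.22768.
After the £4 transfer: below the line — 19×£12, 23×£14; poverty gap index (FGT₁) = 0.09077.
Reduction = 0.22768 − 0.09077 = 0.137.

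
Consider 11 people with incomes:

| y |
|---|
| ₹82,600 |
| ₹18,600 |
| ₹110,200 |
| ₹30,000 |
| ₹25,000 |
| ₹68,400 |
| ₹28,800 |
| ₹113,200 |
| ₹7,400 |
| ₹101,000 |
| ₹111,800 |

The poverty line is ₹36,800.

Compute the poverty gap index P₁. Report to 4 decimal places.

Poor units: ₹7,400, ₹18,600, ₹25,000, ₹28,800, ₹30,000 (q = 5 of N = 11).
Shortfall ratios: (36800−7400)/36800 = 0.7989; (36800−18600)/36800 = 0.4946; (36800−25000)/36800 = 0.3207; (36800−28800)/36800 = 0.2174; (36800−30000)/36800 = 0.1848.
Σ = 2.016304. Dividing by the full population N = 11 gives P₁ = 0.1833.

0.1833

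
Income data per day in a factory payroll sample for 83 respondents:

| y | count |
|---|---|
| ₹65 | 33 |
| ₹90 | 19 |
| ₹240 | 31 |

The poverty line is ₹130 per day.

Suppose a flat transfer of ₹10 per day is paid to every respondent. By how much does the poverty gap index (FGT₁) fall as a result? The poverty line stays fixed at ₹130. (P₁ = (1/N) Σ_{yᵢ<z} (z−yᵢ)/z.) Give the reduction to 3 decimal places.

0.048

Before: below the line — 33×₹65, 19×₹90; poverty gap index (FGT₁) = 0.26923.
After the ₹10 transfer: below the line — 33×₹75, 19×₹100; poverty gap index (FGT₁) = 0.22104.
Reduction = 0.26923 − 0.22104 = 0.048.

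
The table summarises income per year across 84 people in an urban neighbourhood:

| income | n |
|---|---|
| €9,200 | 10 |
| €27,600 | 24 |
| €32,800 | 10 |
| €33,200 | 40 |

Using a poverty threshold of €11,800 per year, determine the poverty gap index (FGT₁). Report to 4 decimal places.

0.0262

Below z: 10×€9,200 (q = 10 of N = 84).
Shortfall ratios: (11800−9200)/11800 = 0.2203 (×10).
Σ = 2.203390. Dividing by the full population N = 84 gives P₁ = 0.0262.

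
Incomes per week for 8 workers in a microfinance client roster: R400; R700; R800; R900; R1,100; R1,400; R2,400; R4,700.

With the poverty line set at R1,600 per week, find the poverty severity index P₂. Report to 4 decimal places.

0.1792

Below the line: R400, R700, R800, R900, R1,100, R1,400 (q = 6 of N = 8).
Shortfall ratios: (1600−400)/1600 = 0.7500; (1600−700)/1600 = 0.5625; (1600−800)/1600 = 0.5000; (1600−900)/1600 = 0.4375; (1600−1100)/1600 = 0.3125; (1600−1400)/1600 = 0.1250.
Squared: 0.5625; 0.3164; 0.2500; 0.1914; 0.0977; 0.0156.
Sum = 1.433594; P₂ = 1.433594 / 8 = 0.1792.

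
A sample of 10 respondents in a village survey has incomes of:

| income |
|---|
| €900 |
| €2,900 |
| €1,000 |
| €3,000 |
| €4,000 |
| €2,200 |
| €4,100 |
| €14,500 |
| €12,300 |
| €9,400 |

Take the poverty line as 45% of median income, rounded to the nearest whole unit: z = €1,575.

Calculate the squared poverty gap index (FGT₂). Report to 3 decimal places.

0.032

Below z: €900, €1,000 (q = 2 of N = 10).
Relative gaps: (1575−900)/1575 = 0.4286; (1575−1000)/1575 = 0.3651.
Squared: 0.1837; 0.1333.
Sum = 0.316956; P₂ = 0.316956 / 10 = 0.032.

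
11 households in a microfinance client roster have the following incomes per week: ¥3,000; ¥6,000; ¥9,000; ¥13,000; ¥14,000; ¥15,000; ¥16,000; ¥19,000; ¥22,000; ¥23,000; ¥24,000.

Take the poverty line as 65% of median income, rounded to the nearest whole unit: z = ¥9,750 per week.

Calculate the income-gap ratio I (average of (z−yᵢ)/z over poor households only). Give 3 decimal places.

0.385

Below the line: ¥3,000, ¥6,000, ¥9,000 (q = 3 of N = 11).
Shortfall ratios (z−y)/z: 0.6923, 0.3846, 0.0769; sum = 1.153846.
The income-gap ratio divides by q (the poor only): 1.153846 / 3 = 0.385.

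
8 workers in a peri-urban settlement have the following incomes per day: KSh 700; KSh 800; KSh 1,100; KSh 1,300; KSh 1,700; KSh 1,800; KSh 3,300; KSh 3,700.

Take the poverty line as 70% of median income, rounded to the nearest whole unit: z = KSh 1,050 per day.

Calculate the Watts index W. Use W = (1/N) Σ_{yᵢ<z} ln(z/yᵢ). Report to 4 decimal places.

Poor units: KSh 700, KSh 800 (q = 2 of N = 8).
Log gaps: ln(1050/700) = 0.4055; ln(1050/800) = 0.2719.
W = 0.677399 / 8 = 0.0847.

0.0847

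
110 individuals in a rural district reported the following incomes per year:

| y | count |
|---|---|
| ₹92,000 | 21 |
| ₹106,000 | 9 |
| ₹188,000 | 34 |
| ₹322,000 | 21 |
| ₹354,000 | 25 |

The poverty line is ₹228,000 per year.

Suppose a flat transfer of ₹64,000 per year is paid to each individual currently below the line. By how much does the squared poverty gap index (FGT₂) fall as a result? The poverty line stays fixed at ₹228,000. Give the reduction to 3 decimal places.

0.077

Before: below the line — 21×₹92,000, 9×₹106,000, 34×₹188,000; squared poverty gap index (FGT₂) = 0.10087.
After the ₹64,000 transfer: below the line — 21×₹156,000, 9×₹170,000; squared poverty gap index (FGT₂) = 0.02433.
Reduction = 0.10087 − 0.02433 = 0.077.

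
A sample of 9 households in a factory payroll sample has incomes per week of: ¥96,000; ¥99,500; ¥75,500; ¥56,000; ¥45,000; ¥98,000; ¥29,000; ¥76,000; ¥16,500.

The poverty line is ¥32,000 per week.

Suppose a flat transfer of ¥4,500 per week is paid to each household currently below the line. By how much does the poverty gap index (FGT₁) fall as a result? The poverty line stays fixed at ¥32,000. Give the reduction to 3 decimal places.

Before: below the line — ¥16,500, ¥29,000; poverty gap index (FGT₁) = 0.06424.
After the ¥4,500 transfer: below the line — ¥21,000; poverty gap index (FGT₁) = 0.03819.
Reduction = 0.06424 − 0.03819 = 0.026.

0.026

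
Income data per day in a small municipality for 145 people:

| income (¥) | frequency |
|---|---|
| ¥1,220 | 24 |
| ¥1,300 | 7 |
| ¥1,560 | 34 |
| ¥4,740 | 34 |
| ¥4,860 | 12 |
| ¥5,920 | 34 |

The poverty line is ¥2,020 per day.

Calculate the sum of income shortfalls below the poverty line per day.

Poor units: 24×¥1,220, 7×¥1,300, 34×¥1,560 (q = 65 of N = 145).
Individual gaps: 24×(2020−1220) = 19200; 7×(2020−1300) = 5040; 34×(2020−1560) = 15640.
Aggregate gap = ¥39,880.

¥39,880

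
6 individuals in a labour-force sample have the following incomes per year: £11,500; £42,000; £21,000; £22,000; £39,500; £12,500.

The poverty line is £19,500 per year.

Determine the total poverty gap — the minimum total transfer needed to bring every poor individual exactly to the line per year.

£15,000

Incomes under z: £11,500, £12,500 (q = 2 of N = 6).
Individual gaps: 19500−11500 = 8000; 19500−12500 = 7000.
Aggregate gap = £15,000.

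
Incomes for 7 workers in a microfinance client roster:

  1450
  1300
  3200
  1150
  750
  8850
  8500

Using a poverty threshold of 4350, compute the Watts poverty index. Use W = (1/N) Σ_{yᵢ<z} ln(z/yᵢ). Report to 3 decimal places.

Poor units: 750, 1150, 1300, 1450, 3200 (q = 5 of N = 7).
Log shortfalls: ln(4350/750) = 1.7579; ln(4350/1150) = 1.3304; ln(4350/1300) = 1.2078; ln(4350/1450) = 1.0986; ln(4350/3200) = 0.3070.
W = 5.701721 / 7 = 0.815.

0.815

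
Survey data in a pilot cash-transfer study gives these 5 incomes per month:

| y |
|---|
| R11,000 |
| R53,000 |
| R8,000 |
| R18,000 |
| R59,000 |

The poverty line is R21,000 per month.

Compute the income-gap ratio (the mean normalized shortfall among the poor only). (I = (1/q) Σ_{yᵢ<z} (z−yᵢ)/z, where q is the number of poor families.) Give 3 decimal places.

0.413

Incomes under z: R8,000, R11,000, R18,000 (q = 3 of N = 5).
Shortfall ratios (z−y)/z: 0.6190, 0.4762, 0.1429; sum = 1.238095.
The income-gap ratio divides by q (the poor only): 1.238095 / 3 = 0.413.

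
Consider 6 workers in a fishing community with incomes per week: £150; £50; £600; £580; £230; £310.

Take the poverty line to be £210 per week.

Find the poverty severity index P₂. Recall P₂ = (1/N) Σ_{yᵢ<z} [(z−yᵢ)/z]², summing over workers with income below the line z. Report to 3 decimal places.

0.110

Poor units: £50, £150 (q = 2 of N = 6).
Relative gaps: (210−50)/210 = 0.7619; (210−150)/210 = 0.2857.
Squared: 0.5805; 0.0816.
Sum = 0.662132; P₂ = 0.662132 / 6 = 0.110.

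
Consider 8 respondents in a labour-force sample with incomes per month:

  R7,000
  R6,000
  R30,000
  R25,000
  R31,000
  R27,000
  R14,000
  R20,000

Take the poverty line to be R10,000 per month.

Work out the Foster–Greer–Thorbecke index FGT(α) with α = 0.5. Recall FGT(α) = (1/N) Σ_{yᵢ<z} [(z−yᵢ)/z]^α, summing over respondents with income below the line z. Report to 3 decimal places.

0.148

Below the line: R6,000, R7,000 (q = 2 of N = 8).
Relative gaps: (10000−6000)/10000 = 0.4000; (10000−7000)/10000 = 0.3000.
Raised to α = 0.5: 0.63246; 0.54772.
Sum = 1.180178; FGT(0.5) = 1.180178 / 8 = 0.148.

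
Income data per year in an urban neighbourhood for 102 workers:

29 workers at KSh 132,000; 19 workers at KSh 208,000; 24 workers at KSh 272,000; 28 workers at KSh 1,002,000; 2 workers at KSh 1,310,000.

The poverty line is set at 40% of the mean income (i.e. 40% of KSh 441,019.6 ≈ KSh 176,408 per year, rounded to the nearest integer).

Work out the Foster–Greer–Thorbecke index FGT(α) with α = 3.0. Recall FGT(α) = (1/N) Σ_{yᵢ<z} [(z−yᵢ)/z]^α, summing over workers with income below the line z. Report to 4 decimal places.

Poor units: 29×KSh 132,000 (q = 29 of N = 102).
Gap ratios (z−y)/z: (176408−132000)/176408 = 0.2517 (×29).
Raised to α = 3.0: 0.01595 (×29).
Sum = 0.462623; FGT(3.0) = 0.462623 / 102 = 0.0045.

0.0045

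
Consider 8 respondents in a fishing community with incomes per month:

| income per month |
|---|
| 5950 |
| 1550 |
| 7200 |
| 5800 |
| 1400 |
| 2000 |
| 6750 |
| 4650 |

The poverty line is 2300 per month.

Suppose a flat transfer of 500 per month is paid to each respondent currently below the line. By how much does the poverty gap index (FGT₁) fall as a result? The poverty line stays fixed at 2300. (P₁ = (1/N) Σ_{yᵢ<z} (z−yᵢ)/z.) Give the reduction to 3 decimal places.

0.071

Before: below the line — 1400, 1550, 2000; poverty gap index (FGT₁) = 0.10598.
After the 500 transfer: below the line — 1900, 2050; poverty gap index (FGT₁) = 0.03533.
Reduction = 0.10598 − 0.03533 = 0.071.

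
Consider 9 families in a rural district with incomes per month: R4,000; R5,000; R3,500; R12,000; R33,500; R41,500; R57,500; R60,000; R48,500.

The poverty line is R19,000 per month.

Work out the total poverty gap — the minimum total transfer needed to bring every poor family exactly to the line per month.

Below the line: R3,500, R4,000, R5,000, R12,000 (q = 4 of N = 9).
Individual gaps: 19000−3500 = 15500; 19000−4000 = 15000; 19000−5000 = 14000; 19000−12000 = 7000.
Aggregate gap = R51,500.

R51,500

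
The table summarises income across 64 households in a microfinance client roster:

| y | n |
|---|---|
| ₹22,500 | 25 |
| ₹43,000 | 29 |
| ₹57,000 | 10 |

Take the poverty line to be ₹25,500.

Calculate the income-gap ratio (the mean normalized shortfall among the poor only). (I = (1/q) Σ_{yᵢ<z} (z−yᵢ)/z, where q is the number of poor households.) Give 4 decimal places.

0.1176

Below the line: 25×₹22,500 (q = 25 of N = 64).
Shortfall ratios (z−y)/z: 0.1176 (×25); sum = 2.941176.
The income-gap ratio divides by q (the poor only): 2.941176 / 25 = 0.1176.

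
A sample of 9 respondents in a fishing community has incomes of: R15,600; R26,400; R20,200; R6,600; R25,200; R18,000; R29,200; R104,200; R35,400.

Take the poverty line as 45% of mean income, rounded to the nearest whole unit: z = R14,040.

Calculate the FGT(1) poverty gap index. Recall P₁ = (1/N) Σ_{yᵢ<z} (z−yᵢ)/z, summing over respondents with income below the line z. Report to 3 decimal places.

0.059

Below z: R6,600 (q = 1 of N = 9).
Normalized shortfalls: (14040−6600)/14040 = 0.5299.
Sum of shortfalls = 0.529915; P₁ averages over all N: 0.529915 / 9 = 0.059.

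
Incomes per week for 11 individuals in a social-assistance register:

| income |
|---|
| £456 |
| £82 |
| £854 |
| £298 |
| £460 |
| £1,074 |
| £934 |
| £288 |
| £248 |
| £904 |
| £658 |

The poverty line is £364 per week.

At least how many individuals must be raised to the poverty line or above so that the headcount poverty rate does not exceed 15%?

Currently q = 4 of N = 11 are below the line (H = 0.364).
A headcount ratio of at most 15% allows at most ⌊0.15 × 11⌋ = 1 poor individuals.
So at least 4 − 1 = 3 must be lifted.

3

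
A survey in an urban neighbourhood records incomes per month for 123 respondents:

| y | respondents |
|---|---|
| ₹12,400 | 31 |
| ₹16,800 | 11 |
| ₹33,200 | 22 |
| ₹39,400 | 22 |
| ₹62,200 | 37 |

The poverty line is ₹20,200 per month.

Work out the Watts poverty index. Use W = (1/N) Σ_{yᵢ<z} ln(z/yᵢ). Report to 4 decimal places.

Below z: 31×₹12,400, 11×₹16,800 (q = 42 of N = 123).
Log gaps: ln(20200/12400) = 0.4880 (×31); ln(20200/16800) = 0.1843 (×11).
W = 17.154911 / 123 = 0.1395.

0.1395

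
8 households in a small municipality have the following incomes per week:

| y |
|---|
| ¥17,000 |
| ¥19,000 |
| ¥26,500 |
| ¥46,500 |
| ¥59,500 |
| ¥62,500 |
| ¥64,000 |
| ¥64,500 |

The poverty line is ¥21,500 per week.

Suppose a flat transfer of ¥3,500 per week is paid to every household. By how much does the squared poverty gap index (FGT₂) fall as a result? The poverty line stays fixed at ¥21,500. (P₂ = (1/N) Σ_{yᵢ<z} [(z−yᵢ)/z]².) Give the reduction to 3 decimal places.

0.007

Before: below the line — ¥17,000, ¥19,000; squared poverty gap index (FGT₂) = 0.00717.
After the ¥3,500 transfer: below the line — ¥20,500; squared poverty gap index (FGT₂) = 0.00027.
Reduction = 0.00717 − 0.00027 = 0.007.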